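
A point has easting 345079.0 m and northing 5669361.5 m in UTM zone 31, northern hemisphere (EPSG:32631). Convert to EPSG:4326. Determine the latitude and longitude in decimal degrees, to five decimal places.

Zone 31N: λ₀ = 3°, k₀ = 0.9996, false easting 500000 m.
Meridian distance M = (N − FN)/k₀ = 5671630.2 m.
Inverse transverse Mercator on WGS84 gives φ = 51.15470036°, λ = 0.78470031°.

lat 51.15470°, lon 0.78470°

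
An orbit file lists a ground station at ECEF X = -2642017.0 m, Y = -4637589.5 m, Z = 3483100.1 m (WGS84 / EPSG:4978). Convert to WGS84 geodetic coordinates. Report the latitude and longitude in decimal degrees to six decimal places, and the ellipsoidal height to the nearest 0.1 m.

λ = atan2(Y, X) = -119.66999945°; p = √(X²+Y²) = 5337367.3 m.
Bowring's method on WGS84 (a = 6378137 m, b = 6356752.314 m) gives φ = 33.30430000°, h = 1613.714 m.

lat 33.304300°, lon -119.669999°, h 1613.7 m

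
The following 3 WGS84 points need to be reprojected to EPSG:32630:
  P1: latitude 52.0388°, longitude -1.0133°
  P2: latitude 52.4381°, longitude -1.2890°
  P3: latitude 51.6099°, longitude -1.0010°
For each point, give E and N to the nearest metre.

UTM zone 30N: λ₀ = -3°, k₀ = 0.9996.
P1 (52.0388°, -1.0133°) → (636263.471, 5767216.608) m.
P2 (52.4381°, -1.2890°) → (616306.562, 5811143.541) m.
P3 (51.6099°, -1.0010°) → (638415.686, 5719544.535) m.

P1: E 636263 m, N 5767217 m; P2: E 616307 m, N 5811144 m; P3: E 638416 m, N 5719545 m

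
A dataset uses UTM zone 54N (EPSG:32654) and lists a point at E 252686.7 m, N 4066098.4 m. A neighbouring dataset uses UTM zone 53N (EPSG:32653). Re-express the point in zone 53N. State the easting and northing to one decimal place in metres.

UTM 54N → geographic: φ = 36.70839986°, λ = 138.23129975°.
UTM 53N (λ₀ = 135°) forward: E = 788646.557 m, N = 4067393.240 m.

E 788646.6 m, N 4067393.2 m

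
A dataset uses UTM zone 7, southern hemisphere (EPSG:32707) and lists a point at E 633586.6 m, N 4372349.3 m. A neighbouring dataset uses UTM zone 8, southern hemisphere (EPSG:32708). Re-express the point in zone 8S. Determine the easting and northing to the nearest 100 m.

UTM 7S → geographic: φ = -50.78519985°, λ = -139.10489993°.
UTM 8S (λ₀ = -135°) forward: E = 210682.499 m, N = 4366025.266 m.

E 210700 m, N 4366000 m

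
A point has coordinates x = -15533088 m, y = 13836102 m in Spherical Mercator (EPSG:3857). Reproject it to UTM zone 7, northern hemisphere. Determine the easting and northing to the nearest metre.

Web Mercator inverse (R = 6378137 m) → φ = 76.96359917°, λ = -139.53610360°.
UTM 7N forward: E = 536857.925 m, N = 8543169.869 m.

E 536858 m, N 8543170 m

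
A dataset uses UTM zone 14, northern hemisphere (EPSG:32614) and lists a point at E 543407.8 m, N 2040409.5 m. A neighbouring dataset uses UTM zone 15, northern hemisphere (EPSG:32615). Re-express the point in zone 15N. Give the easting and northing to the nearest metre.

UTM 14N → geographic: φ = 18.45350004°, λ = -98.58890020°.
UTM 15N (λ₀ = -93°) forward: E = -90879.317 m, N = 2049502.880 m.

E -90879 m, N 2049503 m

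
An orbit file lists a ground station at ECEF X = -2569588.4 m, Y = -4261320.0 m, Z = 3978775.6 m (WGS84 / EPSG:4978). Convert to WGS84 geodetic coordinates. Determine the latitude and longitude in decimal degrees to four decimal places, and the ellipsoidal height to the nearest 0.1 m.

λ = atan2(Y, X) = -121.09009968°; p = √(X²+Y²) = 4976106.2 m.
Bowring's method on WGS84 (a = 6378137 m, b = 6356752.314 m) gives φ = 38.83280037°, h = 1436.218 m.

lat 38.8328°, lon -121.0901°, h 1436.2 m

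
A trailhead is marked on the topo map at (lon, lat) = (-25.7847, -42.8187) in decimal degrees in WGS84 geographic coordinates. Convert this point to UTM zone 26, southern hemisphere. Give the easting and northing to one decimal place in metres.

E 599348.4 m, N 5258601.7 m

Zone 26 central meridian λ₀ = 6×26 − 183 = -27°; Δλ = +1.2153°.
Transverse Mercator on WGS84 with k₀ = 0.9996 gives E = 599348.423 m, N = 5258601.746 m.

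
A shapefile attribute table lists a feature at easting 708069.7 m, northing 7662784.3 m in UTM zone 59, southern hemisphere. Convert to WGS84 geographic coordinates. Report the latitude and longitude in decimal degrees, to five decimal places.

lat -21.12430°, lon 173.00340°

Zone 59S: λ₀ = 171°, k₀ = 0.9996, false easting 500000 m, false northing 10000000 m.
Meridian distance M = (N − FN)/k₀ = -2338151.0 m.
Inverse transverse Mercator on WGS84 gives φ = -21.12429980°, λ = 173.00339983°.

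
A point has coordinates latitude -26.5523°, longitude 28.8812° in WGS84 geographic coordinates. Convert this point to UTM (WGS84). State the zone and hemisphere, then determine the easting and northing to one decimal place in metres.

Longitude 28.8812° lies in the 6° band [24°, 30°), giving zone 35; latitude is south of the equator, so 35S.
Zone 35 central meridian λ₀ = 6×35 − 183 = 27°; Δλ = +1.8812°.
Transverse Mercator on WGS84 with k₀ = 0.9996 gives E = 687397.410 m, N = 7061774.5503 m.

Zone 35S: E 687397.4 m, N 7061774.6 m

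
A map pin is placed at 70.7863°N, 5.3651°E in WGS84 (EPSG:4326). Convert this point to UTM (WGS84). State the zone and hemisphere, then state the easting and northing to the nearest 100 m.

Zone 31N: E 586800 m, N 7855300 m

Longitude 5.3651° lies in the 6° band [0°, 6°), giving zone 31; latitude is north of the equator, so 31N.
Zone 31 central meridian λ₀ = 6×31 − 183 = 3°; Δλ = +2.3651°.
Transverse Mercator on WGS84 with k₀ = 0.9996 gives E = 586849.709 m, N = 7855256.101 m.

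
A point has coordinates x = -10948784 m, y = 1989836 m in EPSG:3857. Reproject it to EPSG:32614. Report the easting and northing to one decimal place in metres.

E 568480.4 m, N 1945152.5 m

Web Mercator inverse (R = 6378137 m) → φ = 17.59190048°, λ = -98.35460010°.
UTM 14N forward: E = 568480.353 m, N = 1945152.513 m.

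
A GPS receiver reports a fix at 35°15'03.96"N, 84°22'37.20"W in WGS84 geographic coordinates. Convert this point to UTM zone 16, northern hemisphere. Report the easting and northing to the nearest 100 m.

Zone 16 central meridian λ₀ = 6×16 − 183 = -87°; Δλ = +2.6230°.
Transverse Mercator on WGS84 with k₀ = 0.9996 gives E = 738647.653 m, N = 3904043.799 m.

E 738600 m, N 3904000 m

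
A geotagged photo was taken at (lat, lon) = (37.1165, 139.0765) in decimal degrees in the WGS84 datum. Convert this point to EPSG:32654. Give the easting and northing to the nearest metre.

Zone 54 central meridian λ₀ = 6×54 − 183 = 141°; Δλ = -1.9235°.
Transverse Mercator on WGS84 with k₀ = 0.9996 gives E = 329107.192 m, N = 4109527.589 m.

E 329107 m, N 4109528 m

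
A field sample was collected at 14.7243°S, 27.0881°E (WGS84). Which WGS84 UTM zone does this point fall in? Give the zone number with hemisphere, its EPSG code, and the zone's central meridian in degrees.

Zone 35S (EPSG:32735), central meridian 27°

UTM zone = ⌊(λ + 180)/6⌋ + 1; 27.0881° ∈ [24°, 30°) → zone 35.
Hemisphere: S (φ < 0).
Central meridian λ₀ = 6×35 − 183 = 27°.
EPSG code: 32735.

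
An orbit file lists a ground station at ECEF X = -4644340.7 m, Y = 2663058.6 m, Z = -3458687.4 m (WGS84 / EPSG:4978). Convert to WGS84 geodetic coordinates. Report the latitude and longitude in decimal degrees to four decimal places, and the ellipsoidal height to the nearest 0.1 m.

lat -33.0397°, lon 150.1701°, h 1902.0 m

λ = atan2(Y, X) = 150.17009970°; p = √(X²+Y²) = 5353669.9 m.
Bowring's method on WGS84 (a = 6378137 m, b = 6356752.314 m) gives φ = -33.03969993°, h = 1901.977 m.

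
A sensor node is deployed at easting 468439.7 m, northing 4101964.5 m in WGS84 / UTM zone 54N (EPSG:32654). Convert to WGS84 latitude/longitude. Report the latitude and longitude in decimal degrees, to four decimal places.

Zone 54N: λ₀ = 141°, k₀ = 0.9996, false easting 500000 m.
Meridian distance M = (N − FN)/k₀ = 4103605.9 m.
Inverse transverse Mercator on WGS84 gives φ = 37.06339996°, λ = 140.64500017°.

lat 37.0634°, lon 140.6450°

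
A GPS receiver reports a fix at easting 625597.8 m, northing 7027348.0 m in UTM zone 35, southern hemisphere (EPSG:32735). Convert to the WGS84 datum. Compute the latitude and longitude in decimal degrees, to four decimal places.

Zone 35S: λ₀ = 27°, k₀ = 0.9996, false easting 500000 m, false northing 10000000 m.
Meridian distance M = (N − FN)/k₀ = -2973841.5 m.
Inverse transverse Mercator on WGS84 gives φ = -26.86989978°, λ = 28.26440000°.

lat -26.8699°, lon 28.2644°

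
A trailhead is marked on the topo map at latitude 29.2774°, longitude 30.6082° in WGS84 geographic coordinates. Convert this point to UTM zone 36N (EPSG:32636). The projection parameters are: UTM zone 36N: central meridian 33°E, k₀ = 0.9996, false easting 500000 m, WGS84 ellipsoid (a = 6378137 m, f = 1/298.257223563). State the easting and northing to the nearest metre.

E 267628 m, N 3241093 m

Zone 36 central meridian λ₀ = 6×36 − 183 = 33°; Δλ = -2.3918°.
Transverse Mercator on WGS84 with k₀ = 0.9996 gives E = 267628.098 m, N = 3241092.587 m.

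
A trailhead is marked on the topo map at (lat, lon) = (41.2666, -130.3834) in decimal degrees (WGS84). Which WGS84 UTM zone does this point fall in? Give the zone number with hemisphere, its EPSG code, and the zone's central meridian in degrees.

UTM zone = ⌊(λ + 180)/6⌋ + 1; -130.3834° ∈ [-132°, -126°) → zone 9.
Hemisphere: N (φ ≥ 0).
Central meridian λ₀ = 6×9 − 183 = -129°.
EPSG code: 32609.

Zone 9N (EPSG:32609), central meridian -129°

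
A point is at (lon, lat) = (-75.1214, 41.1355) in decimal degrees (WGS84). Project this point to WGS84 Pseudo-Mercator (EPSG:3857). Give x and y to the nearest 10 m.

Web Mercator is spherical with R = a = 6378137 m.
x = R·λ = 6378137 × -1.311115769 = -8362475.996 m.
y = R·ln tan(π/4 + φ/2) = 6378137 × 0.788999746 = 5032348.474 m.

x -8362480 m, y 5032350 m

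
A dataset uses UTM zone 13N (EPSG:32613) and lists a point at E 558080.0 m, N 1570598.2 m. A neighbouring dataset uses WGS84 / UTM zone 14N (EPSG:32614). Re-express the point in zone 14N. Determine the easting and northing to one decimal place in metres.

E -90075.2 m, N 1577448.6 m

UTM 13N → geographic: φ = 14.20620040°, λ = -104.46169987°.
UTM 14N (λ₀ = -99°) forward: E = -90075.184 m, N = 1577448.618 m.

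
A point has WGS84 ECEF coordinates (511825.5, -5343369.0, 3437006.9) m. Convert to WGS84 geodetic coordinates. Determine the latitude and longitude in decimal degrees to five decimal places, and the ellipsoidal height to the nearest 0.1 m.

lat 32.80630°, lon -84.52850°, h 2001.1 m

λ = atan2(Y, X) = -84.52850009°; p = √(X²+Y²) = 5367826.2 m.
Bowring's method on WGS84 (a = 6378137 m, b = 6356752.314 m) gives φ = 32.80629984°, h = 2001.141 m.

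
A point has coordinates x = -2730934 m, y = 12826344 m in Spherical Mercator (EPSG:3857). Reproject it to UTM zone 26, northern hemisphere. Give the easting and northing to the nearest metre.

E 572422 m, N 8297419 m

Web Mercator inverse (R = 6378137 m) → φ = 74.75179920°, λ = -24.53239752°.
UTM 26N forward: E = 572422.176 m, N = 8297419.320 m.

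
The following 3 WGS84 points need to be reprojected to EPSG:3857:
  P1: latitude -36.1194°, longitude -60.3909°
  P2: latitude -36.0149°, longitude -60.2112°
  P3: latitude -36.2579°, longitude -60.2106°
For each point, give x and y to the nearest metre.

P1: x -6722684 m, y -4317063 m; P2: x -6702680 m, y -4302672 m; P3: x -6702613 m, y -4336166 m

Web Mercator: x = R·λ, y = R·ln tan(π/4+φ/2), R = 6378137 m.
P1 (-36.1194°, -60.3909°) → (-6722684.237, -4317063.090) m.
P2 (-36.0149°, -60.2112°) → (-6702680.124, -4302671.783) m.
P3 (-36.2579°, -60.2106°) → (-6702613.332, -4336166.288) m.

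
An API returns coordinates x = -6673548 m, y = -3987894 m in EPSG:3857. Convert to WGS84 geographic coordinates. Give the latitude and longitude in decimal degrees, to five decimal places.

lat -33.69480°, lon -59.94950°

R = 6378137 m. λ = x/R = -59.94950168°.
φ = 2·arctan(exp(y/R)) − 90° = 2·arctan(0.53513) − 90° = -33.69479720°.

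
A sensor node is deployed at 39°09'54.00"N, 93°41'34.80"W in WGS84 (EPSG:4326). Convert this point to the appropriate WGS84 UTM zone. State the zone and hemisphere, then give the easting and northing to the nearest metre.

Longitude -93.6930° lies in the 6° band [-96°, -90°), giving zone 15; latitude is north of the equator, so 15N.
Zone 15 central meridian λ₀ = 6×15 − 183 = -93°; Δλ = -0.6930°.
Transverse Mercator on WGS84 with k₀ = 0.9996 gives E = 440131.238 m, N = 4335315.738 m.

Zone 15N: E 440131 m, N 4335316 m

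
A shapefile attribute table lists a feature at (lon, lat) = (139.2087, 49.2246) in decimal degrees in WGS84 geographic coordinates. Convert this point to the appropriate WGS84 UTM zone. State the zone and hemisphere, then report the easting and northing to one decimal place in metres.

Longitude 139.2087° lies in the 6° band [138°, 144°), giving zone 54; latitude is north of the equator, so 54N.
Zone 54 central meridian λ₀ = 6×54 − 183 = 141°; Δλ = -1.7913°.
Transverse Mercator on WGS84 with k₀ = 0.9996 gives E = 369573.030 m, N = 5453968.183 m.

Zone 54N: E 369573.0 m, N 5453968.2 m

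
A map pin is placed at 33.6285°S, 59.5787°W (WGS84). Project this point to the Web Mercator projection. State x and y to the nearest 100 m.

x -6632300 m, y -3979000 m

Web Mercator is spherical with R = a = 6378137 m.
x = R·λ = 6378137 × -1.039844479 = -6632270.546 m.
y = R·ln tan(π/4 + φ/2) = 6378137 × -0.623854124 = -3979027.069 m.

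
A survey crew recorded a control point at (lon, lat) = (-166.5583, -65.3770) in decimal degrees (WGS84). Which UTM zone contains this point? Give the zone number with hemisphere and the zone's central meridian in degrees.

Zone 3S, central meridian -165°

UTM zone = ⌊(λ + 180)/6⌋ + 1; -166.5583° ∈ [-168°, -162°) → zone 3.
Hemisphere: S (φ < 0).
Central meridian λ₀ = 6×3 − 183 = -165°.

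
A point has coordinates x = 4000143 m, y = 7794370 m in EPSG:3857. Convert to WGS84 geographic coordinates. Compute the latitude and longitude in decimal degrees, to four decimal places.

R = 6378137 m. λ = x/R = 35.93389596°.
φ = 2·arctan(exp(y/R)) − 90° = 2·arctan(3.39412) − 90° = 57.16720018°.

lat 57.1672°, lon 35.9339°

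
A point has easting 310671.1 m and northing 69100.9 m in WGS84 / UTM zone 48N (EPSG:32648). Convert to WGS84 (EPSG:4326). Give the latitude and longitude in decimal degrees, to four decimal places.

lat 0.6249°, lon 103.2987°

Zone 48N: λ₀ = 105°, k₀ = 0.9996, false easting 500000 m.
Meridian distance M = (N − FN)/k₀ = 69128.6 m.
Inverse transverse Mercator on WGS84 gives φ = 0.62489985°, λ = 103.29870013°.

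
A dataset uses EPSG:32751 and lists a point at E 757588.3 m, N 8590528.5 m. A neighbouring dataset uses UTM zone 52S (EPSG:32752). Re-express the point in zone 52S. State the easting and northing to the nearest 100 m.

E 106000 m, N 8589000 m

UTM 51S → geographic: φ = -12.73919967°, λ = 125.37229990°.
UTM 52S (λ₀ = 129°) forward: E = 105961.210 m, N = 8588951.444 m.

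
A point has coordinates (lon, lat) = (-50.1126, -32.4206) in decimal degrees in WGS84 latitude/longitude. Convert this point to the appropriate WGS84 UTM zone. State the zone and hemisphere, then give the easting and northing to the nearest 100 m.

Zone 22S: E 583400 m, N 6412600 m

Longitude -50.1126° lies in the 6° band [-54°, -48°), giving zone 22; latitude is south of the equator, so 22S.
Zone 22 central meridian λ₀ = 6×22 − 183 = -51°; Δλ = +0.8874°.
Transverse Mercator on WGS84 with k₀ = 0.9996 gives E = 583436.213 m, N = 6412595.991 m.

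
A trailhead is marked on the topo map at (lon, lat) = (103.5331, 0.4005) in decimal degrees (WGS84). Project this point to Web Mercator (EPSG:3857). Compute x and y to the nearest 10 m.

Web Mercator is spherical with R = a = 6378137 m.
x = R·λ = 6378137 × 1.806993480 = 11525251.972 m.
y = R·ln tan(π/4 + φ/2) = 6378137 × 0.006990101 = 44583.819 m.

x 11525250 m, y 44580 m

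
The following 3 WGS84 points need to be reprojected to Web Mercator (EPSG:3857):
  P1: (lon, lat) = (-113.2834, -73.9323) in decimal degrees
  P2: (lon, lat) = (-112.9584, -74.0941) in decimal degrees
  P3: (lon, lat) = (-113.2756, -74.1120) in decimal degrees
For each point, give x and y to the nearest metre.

P1: x -12610650 m, y -12488260 m; P2: x -12574472 m, y -12553658 m; P3: x -12609782 m, y -12560933 m

Web Mercator: x = R·λ, y = R·ln tan(π/4+φ/2), R = 6378137 m.
P1 (-73.9323°, -113.2834°) → (-12610650.403, -12488259.918) m.
P2 (-74.0941°, -112.9584°) → (-12574471.569, -12553657.908) m.
P3 (-74.1120°, -113.2756°) → (-12609782.111, -12560932.682) m.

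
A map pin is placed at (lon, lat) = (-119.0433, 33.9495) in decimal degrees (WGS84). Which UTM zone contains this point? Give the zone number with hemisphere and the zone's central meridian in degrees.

UTM zone = ⌊(λ + 180)/6⌋ + 1; -119.0433° ∈ [-120°, -114°) → zone 11.
Hemisphere: N (φ ≥ 0).
Central meridian λ₀ = 6×11 − 183 = -117°.

Zone 11N, central meridian -117°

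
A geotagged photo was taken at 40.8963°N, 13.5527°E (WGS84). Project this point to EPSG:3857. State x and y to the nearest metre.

Web Mercator is spherical with R = a = 6378137 m.
x = R·λ = 6378137 × 0.236539238 = 1508679.663 m.
y = R·ln tan(π/4 + φ/2) = 6378137 × 0.783466700 = 4997057.949 m.

x 1508680 m, y 4997058 m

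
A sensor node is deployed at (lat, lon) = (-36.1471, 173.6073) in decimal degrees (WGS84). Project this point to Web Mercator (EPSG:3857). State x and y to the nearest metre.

Web Mercator is spherical with R = a = 6378137 m.
x = R·λ = 6378137 × 3.030018990 = 19325876.234 m.
y = R·ln tan(π/4 + φ/2) = 6378137 × -0.677451900 = -4320881.029 m.

x 19325876 m, y -4320881 m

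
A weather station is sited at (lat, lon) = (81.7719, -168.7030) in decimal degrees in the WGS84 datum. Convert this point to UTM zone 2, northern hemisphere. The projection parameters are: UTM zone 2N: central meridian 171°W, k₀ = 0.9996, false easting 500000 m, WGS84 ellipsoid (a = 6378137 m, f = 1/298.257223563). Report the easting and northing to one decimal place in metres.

E 536690.9 m, N 9080094.9 m

Zone 2 central meridian λ₀ = 6×2 − 183 = -171°; Δλ = +2.2970°.
Transverse Mercator on WGS84 with k₀ = 0.9996 gives E = 536690.921 m, N = 9080094.898 m.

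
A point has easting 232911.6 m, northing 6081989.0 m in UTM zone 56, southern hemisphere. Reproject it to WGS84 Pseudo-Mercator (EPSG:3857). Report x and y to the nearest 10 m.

x 16704630 m, y -4214240 m

Unproject from UTM 56S (λ₀ = 153°) → φ = -35.36970005°, λ = 150.06020032°.
Web Mercator (R = 6378137 m): x = 16704625.088 m, y = -4214236.094 m.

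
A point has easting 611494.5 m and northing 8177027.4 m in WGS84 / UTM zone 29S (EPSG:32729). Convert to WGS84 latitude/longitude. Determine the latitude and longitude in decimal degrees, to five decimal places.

Zone 29S: λ₀ = -9°, k₀ = 0.9996, false easting 500000 m, false northing 10000000 m.
Meridian distance M = (N − FN)/k₀ = -1823702.1 m.
Inverse transverse Mercator on WGS84 gives φ = -16.48590003°, λ = -7.95540015°.

lat -16.48590°, lon -7.95540°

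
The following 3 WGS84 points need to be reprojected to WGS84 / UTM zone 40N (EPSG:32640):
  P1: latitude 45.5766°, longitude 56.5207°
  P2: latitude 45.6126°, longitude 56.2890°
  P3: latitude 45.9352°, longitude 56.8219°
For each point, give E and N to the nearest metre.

P1: E 462605 m, N 5047118 m; P2: E 444563 m, N 5051252 m; P3: E 486193 m, N 5086863 m

UTM zone 40N: λ₀ = 57°, k₀ = 0.9996.
P1 (45.5766°, 56.5207°) → (462604.642, 5047118.308) m.
P2 (45.6126°, 56.2890°) → (444562.702, 5051251.976) m.
P3 (45.9352°, 56.8219°) → (486193.216, 5086863.228) m.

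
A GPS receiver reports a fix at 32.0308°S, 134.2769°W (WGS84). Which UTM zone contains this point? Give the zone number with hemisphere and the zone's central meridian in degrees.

Zone 8S, central meridian -135°

UTM zone = ⌊(λ + 180)/6⌋ + 1; -134.2769° ∈ [-138°, -132°) → zone 8.
Hemisphere: S (φ < 0).
Central meridian λ₀ = 6×8 − 183 = -135°.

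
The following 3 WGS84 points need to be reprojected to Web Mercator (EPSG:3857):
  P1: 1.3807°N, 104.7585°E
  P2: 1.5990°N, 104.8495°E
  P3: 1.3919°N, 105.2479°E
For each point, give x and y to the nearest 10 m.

P1: x 11661660 m, y 153710 m; P2: x 11671790 m, y 178020 m; P3: x 11716140 m, y 154960 m

Web Mercator: x = R·λ, y = R·ln tan(π/4+φ/2), R = 6378137 m.
P1 (1.3807°, 104.7585°) → (11661662.876, 153713.699) m.
P2 (1.5990°, 104.8495°) → (11671792.950, 178022.976) m.
P3 (1.3919°, 105.2479°) → (11716142.635, 154960.842) m.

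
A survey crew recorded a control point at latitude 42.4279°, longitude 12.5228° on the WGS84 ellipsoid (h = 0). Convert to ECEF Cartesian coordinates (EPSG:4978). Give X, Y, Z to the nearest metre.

WGS84: a = 6378137 m, e² = 0.006694380; N(φ) = a/√(1−e²sin²φ) = 6387876.585 m.
X = (N+h)·cosφ·cosλ = 4602891.264 m; Y = (N+h)·cosφ·sinλ = 1022358.270 m; Z = (N(1−e²)+h)·sinφ = 4280806.448 m.

X 4602891 m, Y 1022358 m, Z 4280806 m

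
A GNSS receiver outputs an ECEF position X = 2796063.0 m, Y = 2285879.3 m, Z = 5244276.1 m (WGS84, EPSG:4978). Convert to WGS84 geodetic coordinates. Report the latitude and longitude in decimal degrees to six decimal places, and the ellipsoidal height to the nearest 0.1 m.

lat 55.625700°, lon 39.267200°, h 3938.0 m

λ = atan2(Y, X) = 39.26719975°; p = √(X²+Y²) = 3611538.8 m.
Bowring's method on WGS84 (a = 6378137 m, b = 6356752.314 m) gives φ = 55.62570013°, h = 3938.041 m.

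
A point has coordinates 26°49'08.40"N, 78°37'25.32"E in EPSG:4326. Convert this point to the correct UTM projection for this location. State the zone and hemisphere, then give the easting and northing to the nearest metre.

Zone 44N: E 263818 m, N 2968599 m

Longitude 78.6237° lies in the 6° band [78°, 84°), giving zone 44; latitude is north of the equator, so 44N.
Zone 44 central meridian λ₀ = 6×44 − 183 = 81°; Δλ = -2.3763°.
Transverse Mercator on WGS84 with k₀ = 0.9996 gives E = 263818.224 m, N = 2968598.643 m.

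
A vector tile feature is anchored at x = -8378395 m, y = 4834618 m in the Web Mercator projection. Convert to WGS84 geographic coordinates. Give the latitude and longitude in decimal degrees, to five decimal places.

R = 6378137 m. λ = x/R = -75.26440285°.
φ = 2·arctan(exp(y/R)) − 90° = 2·arctan(2.13400) − 90° = 39.78410206°.

lat 39.78410°, lon -75.26440°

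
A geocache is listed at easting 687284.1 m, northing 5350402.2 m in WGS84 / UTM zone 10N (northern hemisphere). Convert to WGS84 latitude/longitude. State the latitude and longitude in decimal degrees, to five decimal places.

Zone 10N: λ₀ = -123°, k₀ = 0.9996, false easting 500000 m.
Meridian distance M = (N − FN)/k₀ = 5352543.2 m.
Inverse transverse Mercator on WGS84 gives φ = 48.27910002°, λ = -120.47559985°.

lat 48.27910°, lon -120.47560°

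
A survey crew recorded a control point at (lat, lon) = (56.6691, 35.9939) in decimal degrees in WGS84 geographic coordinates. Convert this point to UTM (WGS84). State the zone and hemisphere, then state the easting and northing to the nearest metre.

Zone 36N: E 683451 m, N 6284559 m

Longitude 35.9939° lies in the 6° band [30°, 36°), giving zone 36; latitude is north of the equator, so 36N.
Zone 36 central meridian λ₀ = 6×36 − 183 = 33°; Δλ = +2.9939°.
Transverse Mercator on WGS84 with k₀ = 0.9996 gives E = 683451.130 m, N = 6284558.708 m.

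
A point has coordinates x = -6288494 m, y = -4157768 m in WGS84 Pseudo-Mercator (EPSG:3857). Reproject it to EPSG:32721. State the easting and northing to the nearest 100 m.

Web Mercator inverse (R = 6378137 m) → φ = -34.95500365°, λ = -56.49050274°.
UTM 21S forward: E = 546518.117 m, N = 6131828.340 m.

E 546500 m, N 6131800 m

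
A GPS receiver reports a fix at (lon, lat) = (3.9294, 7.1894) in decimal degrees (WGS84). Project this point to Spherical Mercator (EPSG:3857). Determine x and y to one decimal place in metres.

Web Mercator is spherical with R = a = 6378137 m.
x = R·λ = 6378137 × 0.068580968 = 437418.807 m.
y = R·ln tan(π/4 + φ/2) = 6378137 × 0.125809278 = 802428.813 m.

x 437418.8 m, y 802428.8 m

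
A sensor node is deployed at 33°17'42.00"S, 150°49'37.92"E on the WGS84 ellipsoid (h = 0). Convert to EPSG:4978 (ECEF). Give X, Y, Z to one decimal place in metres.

X -4659658.3 m, Y 2601292.7 m, Z -3481351.9 m

WGS84: a = 6378137 m, e² = 0.006694380; N(φ) = a/√(1−e²sin²φ) = 6384580.136 m.
X = (N+h)·cosφ·cosλ = -4659658.256 m; Y = (N+h)·cosφ·sinλ = 2601292.730 m; Z = (N(1−e²)+h)·sinφ = -3481351.926 m.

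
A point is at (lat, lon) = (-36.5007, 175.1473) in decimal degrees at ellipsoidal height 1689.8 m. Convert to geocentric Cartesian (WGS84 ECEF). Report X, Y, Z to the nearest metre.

WGS84: a = 6378137 m, e² = 0.006694380; N(φ) = a/√(1−e²sin²φ) = 6385704.215 m.
X = (N+h)·cosφ·cosλ = -5116099.308 m; Y = (N+h)·cosφ·sinλ = 434350.141 m; Z = (N(1−e²)+h)·sinφ = -3774002.138 m.

X -5116099 m, Y 434350 m, Z -3774002 m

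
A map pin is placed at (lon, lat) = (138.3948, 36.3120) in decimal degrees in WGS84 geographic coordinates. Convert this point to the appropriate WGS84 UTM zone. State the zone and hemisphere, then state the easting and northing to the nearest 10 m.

Longitude 138.3948° lies in the 6° band [138°, 144°), giving zone 54; latitude is north of the equator, so 54N.
Zone 54 central meridian λ₀ = 6×54 − 183 = 141°; Δλ = -2.6052°.
Transverse Mercator on WGS84 with k₀ = 0.9996 gives E = 266103.594 m, N = 4021704.935 m.

Zone 54N: E 266100 m, N 4021700 m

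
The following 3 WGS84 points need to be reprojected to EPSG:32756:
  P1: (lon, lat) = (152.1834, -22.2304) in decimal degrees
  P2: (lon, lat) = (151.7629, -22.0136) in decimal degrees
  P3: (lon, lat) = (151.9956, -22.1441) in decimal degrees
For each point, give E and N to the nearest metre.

P1: E 415845 m, N 7541444 m; P2: E 372310 m, N 7565151 m; P3: E 396426 m, N 7550881 m

UTM zone 56S: λ₀ = 153°, k₀ = 0.9996.
P1 (-22.2304°, 152.1834°) → (415844.646, 7541443.735) m.
P2 (-22.0136°, 151.7629°) → (372310.490, 7565150.957) m.
P3 (-22.1441°, 151.9956°) → (396426.228, 7550880.834) m.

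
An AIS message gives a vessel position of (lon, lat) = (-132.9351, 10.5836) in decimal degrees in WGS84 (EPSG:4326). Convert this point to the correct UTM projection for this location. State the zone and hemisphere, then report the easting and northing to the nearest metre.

Zone 8N: E 725934 m, N 1170687 m

Longitude -132.9351° lies in the 6° band [-138°, -132°), giving zone 8; latitude is north of the equator, so 8N.
Zone 8 central meridian λ₀ = 6×8 − 183 = -135°; Δλ = +2.0649°.
Transverse Mercator on WGS84 with k₀ = 0.9996 gives E = 725934.215 m, N = 1170686.521 m.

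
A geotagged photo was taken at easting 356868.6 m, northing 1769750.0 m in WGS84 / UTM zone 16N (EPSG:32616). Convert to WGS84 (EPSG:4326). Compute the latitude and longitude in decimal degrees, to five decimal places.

Zone 16N: λ₀ = -87°, k₀ = 0.9996, false easting 500000 m.
Meridian distance M = (N − FN)/k₀ = 1770458.2 m.
Inverse transverse Mercator on WGS84 gives φ = 16.00319960°, λ = -88.33769954°.

lat 16.00320°, lon -88.33770°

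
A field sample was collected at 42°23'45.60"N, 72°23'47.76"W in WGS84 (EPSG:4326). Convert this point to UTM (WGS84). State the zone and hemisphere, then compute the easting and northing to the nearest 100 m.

Longitude -72.3966° lies in the 6° band [-78°, -72°), giving zone 18; latitude is north of the equator, so 18N.
Zone 18 central meridian λ₀ = 6×18 − 183 = -75°; Δλ = +2.6034°.
Transverse Mercator on WGS84 with k₀ = 0.9996 gives E = 714272.267 m, N = 4697028.644 m.

Zone 18N: E 714300 m, N 4697000 m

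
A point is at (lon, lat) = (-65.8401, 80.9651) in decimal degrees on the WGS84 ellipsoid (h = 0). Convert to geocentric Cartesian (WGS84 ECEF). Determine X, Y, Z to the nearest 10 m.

X 411280 m, Y -916860 m, Z 6277360 m

WGS84: a = 6378137 m, e² = 0.006694380; N(φ) = a/√(1−e²sin²φ) = 6399061.892 m.
X = (N+h)·cosφ·cosλ = 411283.280 m; Y = (N+h)·cosφ·sinλ = -916862.477 m; Z = (N(1−e²)+h)·sinφ = 6277361.641 m.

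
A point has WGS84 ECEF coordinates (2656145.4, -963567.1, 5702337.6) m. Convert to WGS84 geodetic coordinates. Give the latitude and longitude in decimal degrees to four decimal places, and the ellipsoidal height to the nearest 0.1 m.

λ = atan2(Y, X) = -19.93919986°; p = √(X²+Y²) = 2825521.2 m.
Bowring's method on WGS84 (a = 6378137 m, b = 6356752.314 m) gives φ = 63.79419983°, h = 3027.893 m.

lat 63.7942°, lon -19.9392°, h 3027.9 m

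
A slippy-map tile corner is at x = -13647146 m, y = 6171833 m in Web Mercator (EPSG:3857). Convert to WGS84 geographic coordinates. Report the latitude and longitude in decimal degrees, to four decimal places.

lat 48.3891°, lon -122.5944°

R = 6378137 m. λ = x/R = -122.59439836°.
φ = 2·arctan(exp(y/R)) − 90° = 2·arctan(2.63176) − 90° = 48.38909963°.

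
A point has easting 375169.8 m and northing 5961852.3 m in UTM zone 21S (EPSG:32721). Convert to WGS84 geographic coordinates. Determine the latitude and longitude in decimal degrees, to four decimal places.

lat -36.4805°, lon -58.3935°

Zone 21S: λ₀ = -57°, k₀ = 0.9996, false easting 500000 m, false northing 10000000 m.
Meridian distance M = (N − FN)/k₀ = -4039763.6 m.
Inverse transverse Mercator on WGS84 gives φ = -36.48049997°, λ = -58.39350017°.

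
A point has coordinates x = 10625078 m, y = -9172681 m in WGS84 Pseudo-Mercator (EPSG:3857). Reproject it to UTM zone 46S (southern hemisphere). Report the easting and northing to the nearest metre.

E 622662 m, N 2979325 m

Web Mercator inverse (R = 6378137 m) → φ = -63.29389851°, λ = 95.44669962°.
UTM 46S forward: E = 622661.803 m, N = 2979324.664 m.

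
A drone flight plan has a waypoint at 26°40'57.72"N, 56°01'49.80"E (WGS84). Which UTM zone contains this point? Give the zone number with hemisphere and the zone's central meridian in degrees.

UTM zone = ⌊(λ + 180)/6⌋ + 1; 56.0305° ∈ [54°, 60°) → zone 40.
Hemisphere: N (φ ≥ 0).
Central meridian λ₀ = 6×40 − 183 = 57°.

Zone 40N, central meridian 57°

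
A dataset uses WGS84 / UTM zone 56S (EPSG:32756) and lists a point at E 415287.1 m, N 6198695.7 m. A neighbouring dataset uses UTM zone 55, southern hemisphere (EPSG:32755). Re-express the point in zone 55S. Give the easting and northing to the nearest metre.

E 967319 m, N 6187375 m

UTM 56S → geographic: φ = -34.34960030°, λ = 152.07889971°.
UTM 55S (λ₀ = 147°) forward: E = 967318.972 m, N = 6187374.859 m.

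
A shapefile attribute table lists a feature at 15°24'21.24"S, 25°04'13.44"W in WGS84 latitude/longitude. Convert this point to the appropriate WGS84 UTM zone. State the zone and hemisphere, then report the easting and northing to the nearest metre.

Longitude -25.0704° lies in the 6° band [-30°, -24°), giving zone 26; latitude is south of the equator, so 26S.
Zone 26 central meridian λ₀ = 6×26 − 183 = -27°; Δλ = +1.9296°.
Transverse Mercator on WGS84 with k₀ = 0.9996 gives E = 707083.764 m, N = 8295852.247 m.

Zone 26S: E 707084 m, N 8295852 m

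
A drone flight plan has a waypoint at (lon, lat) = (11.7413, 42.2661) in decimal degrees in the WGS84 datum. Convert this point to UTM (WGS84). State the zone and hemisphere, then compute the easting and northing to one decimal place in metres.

Zone 32N: E 726088.0 m, N 4682960.8 m

Longitude 11.7413° lies in the 6° band [6°, 12°), giving zone 32; latitude is north of the equator, so 32N.
Zone 32 central meridian λ₀ = 6×32 − 183 = 9°; Δλ = +2.7413°.
Transverse Mercator on WGS84 with k₀ = 0.9996 gives E = 726087.996 m, N = 4682960.814 m.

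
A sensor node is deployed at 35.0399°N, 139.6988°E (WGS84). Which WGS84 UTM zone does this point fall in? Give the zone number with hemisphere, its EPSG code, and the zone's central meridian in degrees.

Zone 54N (EPSG:32654), central meridian 141°

UTM zone = ⌊(λ + 180)/6⌋ + 1; 139.6988° ∈ [138°, 144°) → zone 54.
Hemisphere: N (φ ≥ 0).
Central meridian λ₀ = 6×54 − 183 = 141°.
EPSG code: 32654.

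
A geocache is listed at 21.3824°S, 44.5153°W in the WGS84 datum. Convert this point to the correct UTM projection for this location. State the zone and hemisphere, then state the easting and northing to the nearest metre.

Longitude -44.5153° lies in the 6° band [-48°, -42°), giving zone 23; latitude is south of the equator, so 23S.
Zone 23 central meridian λ₀ = 6×23 − 183 = -45°; Δλ = +0.4847°.
Transverse Mercator on WGS84 with k₀ = 0.9996 gives E = 550245.318 m, N = 7635452.664 m.

Zone 23S: E 550245 m, N 7635453 m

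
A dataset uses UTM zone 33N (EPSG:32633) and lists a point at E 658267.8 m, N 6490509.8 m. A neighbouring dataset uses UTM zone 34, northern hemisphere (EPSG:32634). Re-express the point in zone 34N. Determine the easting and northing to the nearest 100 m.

E 308900 m, N 6492000 m

UTM 33N → geographic: φ = 58.52629993°, λ = 17.71800063°.
UTM 34N (λ₀ = 21°) forward: E = 308905.783 m, N = 6491977.069 m.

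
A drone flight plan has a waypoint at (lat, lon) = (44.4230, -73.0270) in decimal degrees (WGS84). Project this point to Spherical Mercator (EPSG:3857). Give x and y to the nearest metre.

Web Mercator is spherical with R = a = 6378137 m.
x = R·λ = 6378137 × -1.274561593 = -8129328.454 m.
y = R·ln tan(π/4 + φ/2) = 6378137 × 0.867202675 = 5531137.470 m.

x -8129328 m, y 5531137 m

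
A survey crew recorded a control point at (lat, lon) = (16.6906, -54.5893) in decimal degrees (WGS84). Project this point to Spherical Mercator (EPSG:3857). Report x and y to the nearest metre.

x -6076853 m, y 1884839 m

Web Mercator is spherical with R = a = 6378137 m.
x = R·λ = 6378137 × -0.952763021 = -6076853.079 m.
y = R·ln tan(π/4 + φ/2) = 6378137 × 0.295515538 = 1884838.586 m.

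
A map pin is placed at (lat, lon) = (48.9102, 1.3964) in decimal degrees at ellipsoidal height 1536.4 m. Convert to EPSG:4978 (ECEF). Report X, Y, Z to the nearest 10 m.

X 4199730 m, Y 102380 m, Z 4785160 m

WGS84: a = 6378137 m, e² = 0.006694380; N(φ) = a/√(1−e²sin²φ) = 6390298.564 m.
X = (N+h)·cosφ·cosλ = 4199728.942 m; Y = (N+h)·cosφ·sinλ = 102375.131 m; Z = (N(1−e²)+h)·sinφ = 4785159.028 m.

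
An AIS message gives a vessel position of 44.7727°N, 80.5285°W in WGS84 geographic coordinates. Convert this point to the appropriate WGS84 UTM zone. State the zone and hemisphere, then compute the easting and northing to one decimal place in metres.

Zone 17N: E 537308.1 m, N 4957808.9 m

Longitude -80.5285° lies in the 6° band [-84°, -78°), giving zone 17; latitude is north of the equator, so 17N.
Zone 17 central meridian λ₀ = 6×17 − 183 = -81°; Δλ = +0.4715°.
Transverse Mercator on WGS84 with k₀ = 0.9996 gives E = 537308.051 m, N = 4957808.872 m.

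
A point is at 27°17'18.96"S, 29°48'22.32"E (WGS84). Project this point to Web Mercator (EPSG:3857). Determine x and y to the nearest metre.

x 3318011 m, y -3159575 m

Web Mercator is spherical with R = a = 6378137 m.
x = R·λ = 6378137 × 0.520216328 = 3318011.006 m.
y = R·ln tan(π/4 + φ/2) = 6378137 × -0.495375845 = -3159575.007 m.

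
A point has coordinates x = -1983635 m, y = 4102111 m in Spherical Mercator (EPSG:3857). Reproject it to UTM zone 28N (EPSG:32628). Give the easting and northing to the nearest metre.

Web Mercator inverse (R = 6378137 m) → φ = 34.54420019°, λ = -17.81929639°.
UTM 28N forward: E = 241278.556 m, N = 3826109.635 m.

E 241279 m, N 3826110 m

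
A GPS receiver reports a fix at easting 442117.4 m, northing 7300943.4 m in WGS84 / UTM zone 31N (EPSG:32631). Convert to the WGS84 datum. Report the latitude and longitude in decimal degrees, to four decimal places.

Zone 31N: λ₀ = 3°, k₀ = 0.9996, false easting 500000 m.
Meridian distance M = (N − FN)/k₀ = 7303864.9 m.
Inverse transverse Mercator on WGS84 gives φ = 65.82459964°, λ = 1.73330036°.

lat 65.8246°, lon 1.7333°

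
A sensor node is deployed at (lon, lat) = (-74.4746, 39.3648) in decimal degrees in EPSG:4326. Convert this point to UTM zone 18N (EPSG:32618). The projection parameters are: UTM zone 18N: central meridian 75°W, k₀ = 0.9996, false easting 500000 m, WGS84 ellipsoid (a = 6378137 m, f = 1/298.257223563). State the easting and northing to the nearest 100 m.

E 545300 m, N 4357400 m

Zone 18 central meridian λ₀ = 6×18 − 183 = -75°; Δλ = +0.5254°.
Transverse Mercator on WGS84 with k₀ = 0.9996 gives E = 545260.892 m, N = 4357391.725 m.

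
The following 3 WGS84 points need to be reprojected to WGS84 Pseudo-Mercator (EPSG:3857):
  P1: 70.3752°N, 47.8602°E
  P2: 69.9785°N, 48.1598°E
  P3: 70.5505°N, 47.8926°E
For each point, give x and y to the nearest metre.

Web Mercator: x = R·λ, y = R·ln tan(π/4+φ/2), R = 6378137 m.
P1 (70.3752°, 47.8602°) → (5327773.093, 11191947.228) m.
P2 (69.9785°, 48.1598°) → (5361124.413, 11061721.521) m.
P3 (70.5505°, 47.8926°) → (5331379.845, 11250300.654) m.

P1: x 5327773 m, y 11191947 m; P2: x 5361124 m, y 11061722 m; P3: x 5331380 m, y 11250301 m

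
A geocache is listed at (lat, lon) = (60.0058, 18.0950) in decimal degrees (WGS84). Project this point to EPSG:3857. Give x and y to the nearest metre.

x 2014326 m, y 8401029 m

Web Mercator is spherical with R = a = 6378137 m.
x = R·λ = 6378137 × 0.315817328 = 2014326.186 m.
y = R·ln tan(π/4 + φ/2) = 6378137 × 1.317160373 = 8401029.309 m.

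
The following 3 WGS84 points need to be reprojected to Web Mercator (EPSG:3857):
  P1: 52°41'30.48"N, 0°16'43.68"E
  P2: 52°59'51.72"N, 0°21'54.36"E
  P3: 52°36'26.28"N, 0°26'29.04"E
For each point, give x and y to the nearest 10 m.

Web Mercator: x = R·λ, y = R·ln tan(π/4+φ/2), R = 6378137 m.
P1 (52.6918°, 0.2788°) → (31035.874, 6926191.499) m.
P2 (52.9977°, 0.3651°) → (40642.746, 6982572.494) m.
P3 (52.6073°, 0.4414°) → (49136.423, 6910686.839) m.

P1: x 31040 m, y 6926190 m; P2: x 40640 m, y 6982570 m; P3: x 49140 m, y 6910690 m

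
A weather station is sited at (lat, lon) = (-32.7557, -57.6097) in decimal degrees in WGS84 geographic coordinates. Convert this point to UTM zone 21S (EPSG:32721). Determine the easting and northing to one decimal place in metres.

Zone 21 central meridian λ₀ = 6×21 − 183 = -57°; Δλ = -0.6097°.
Transverse Mercator on WGS84 with k₀ = 0.9996 gives E = 442887.470 m, N = 6375631.229 m.

E 442887.5 m, N 6375631.2 m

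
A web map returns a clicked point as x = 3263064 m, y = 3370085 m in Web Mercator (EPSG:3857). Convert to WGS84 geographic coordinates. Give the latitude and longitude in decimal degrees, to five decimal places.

lat 28.95630°, lon 29.31260°

R = 6378137 m. λ = x/R = 29.31260264°.
φ = 2·arctan(exp(y/R)) − 90° = 2·arctan(1.69618) − 90° = 28.95629859°.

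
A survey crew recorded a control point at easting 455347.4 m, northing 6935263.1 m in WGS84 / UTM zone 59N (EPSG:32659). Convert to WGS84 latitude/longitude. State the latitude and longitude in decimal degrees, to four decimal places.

Zone 59N: λ₀ = 171°, k₀ = 0.9996, false easting 500000 m.
Meridian distance M = (N − FN)/k₀ = 6938038.3 m.
Inverse transverse Mercator on WGS84 gives φ = 62.54559978°, λ = 170.13189921°.

lat 62.5456°, lon 170.1319°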